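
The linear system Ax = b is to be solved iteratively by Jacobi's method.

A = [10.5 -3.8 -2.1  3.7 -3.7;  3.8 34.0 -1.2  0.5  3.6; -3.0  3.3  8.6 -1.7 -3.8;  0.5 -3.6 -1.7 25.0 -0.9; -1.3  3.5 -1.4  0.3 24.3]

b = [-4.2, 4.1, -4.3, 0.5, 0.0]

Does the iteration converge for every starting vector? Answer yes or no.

yes

Diagonal D = diag(10.5, 34, 8.6, 25, 24.3); L, U strict lower/upper.
T_J = -D⁻¹(L+U): T[1,2] = -(-1.2)/(34) = +0.0353; T[1,1] = 0.
  T[0,:] = [+0.0000 +0.3619 +0.2000 -0.3524 +0.3524]
  T[1,:] = [-0.1118 +0.0000 +0.0353 -0.0147 -0.1059]
  T[2,:] = [+0.3488 -0.3837 +0.0000 +0.1977 +0.4419]
  T[3,:] = [-0.0200 +0.1440 +0.0680 +0.0000 +0.0360]
  T[4,:] = [+0.0535 -0.1440 +0.0576 -0.0123 +0.0000]
eigenvalue magnitudes: 0.3831, 0.2701, 0.2701, 0.1127, 0.0899.
ρ = 0.3831; 0.3831 < 1: convergent.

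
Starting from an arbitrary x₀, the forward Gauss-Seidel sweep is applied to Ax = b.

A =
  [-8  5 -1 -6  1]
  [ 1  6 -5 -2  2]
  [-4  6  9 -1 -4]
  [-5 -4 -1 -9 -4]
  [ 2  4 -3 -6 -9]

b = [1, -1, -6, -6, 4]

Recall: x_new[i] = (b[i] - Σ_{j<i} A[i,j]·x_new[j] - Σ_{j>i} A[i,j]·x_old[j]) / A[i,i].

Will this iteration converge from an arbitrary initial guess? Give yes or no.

no

Let D = diag(-8, 6, 9, -9, -9); L, U the strict triangles.
T_GS = -(D+L)⁻¹U: row 0 first, T[0,4] = -(1)/(-8) = +0.1250; later rows by forward substitution.
  T[0,:] = [+0.0000, +0.6250, -0.1250, -0.7500, +0.1250]
  T[1,:] = [+0.0000, -0.1042, +0.8542, +0.4583, -0.3542]
  T[2,:] = [+0.0000, +0.3472, -0.6250, -0.5278, +0.7361]
  T[3,:] = [+0.0000, -0.3395, -0.2407, +0.2716, -0.4383]
  T[4,:] = [+0.0000, +0.2032, +0.7207, +0.0319, -0.0828]
|roots of det(T-λI)|: 1.1884, 0.6922, 0.1083, 0.0641, 0.0000.
ρ(T) = max|λ| = 1.1884; 1.1884 > 1, so it fails to converge.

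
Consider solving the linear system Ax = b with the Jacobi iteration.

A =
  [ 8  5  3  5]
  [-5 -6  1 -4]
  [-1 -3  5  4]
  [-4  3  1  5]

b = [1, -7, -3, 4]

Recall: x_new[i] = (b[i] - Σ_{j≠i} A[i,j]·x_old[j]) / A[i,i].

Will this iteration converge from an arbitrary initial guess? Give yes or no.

Split A = D + L + U, D = diag(8, -6, 5, 5).
T_J = -D⁻¹(L+U): T[1,2] = -(1)/(-6) = +0.1667; T[1,1] = 0.
  T[0,:] = [+0.0000, -0.6250, -0.3750, -0.6250]
  T[1,:] = [-0.8333, +0.0000, +0.1667, -0.6667]
  T[2,:] = [+0.2000, +0.6000, +0.0000, -0.8000]
  T[3,:] = [+0.8000, -0.6000, -0.2000, +0.0000]
|eigenvalues of T|: 1.1556, 0.6291, 0.6291, 0.5830.
spectral radius ρ = 1.1556; 1.1556 > 1, so it fails to converge.

no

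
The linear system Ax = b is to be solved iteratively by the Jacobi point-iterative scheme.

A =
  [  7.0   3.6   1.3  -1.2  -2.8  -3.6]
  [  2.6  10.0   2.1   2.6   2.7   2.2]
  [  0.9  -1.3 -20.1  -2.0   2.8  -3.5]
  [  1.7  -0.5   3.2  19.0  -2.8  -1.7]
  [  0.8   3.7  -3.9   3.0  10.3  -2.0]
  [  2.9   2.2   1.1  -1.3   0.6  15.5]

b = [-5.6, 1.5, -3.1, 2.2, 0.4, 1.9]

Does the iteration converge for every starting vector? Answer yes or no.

Write A = D+L+U with D = diag(7, 10, -20.1, 19, 10.3, 15.5).
Jacobi: T = -D⁻¹(L+U), T[5,1] = -(2.2)/(15.5) = -0.1419; T[5,5] = 0.
  T[0,:] = [+0.0000 -0.5143 -0.1857 +0.1714 +0.4000 +0.5143]
  T[1,:] = [-0.2600 +0.0000 -0.2100 -0.2600 -0.2700 -0.2200]
  T[2,:] = [+0.0448 -0.0647 +0.0000 -0.0995 +0.1393 -0.1741]
  T[3,:] = [-0.0895 +0.0263 -0.1684 +0.0000 +0.1474 +0.0895]
  T[4,:] = [-0.0777 -0.3592 +0.3786 -0.2913 +0.0000 +0.1942]
  T[5,:] = [-0.1871 -0.1419 -0.0710 +0.0839 -0.0387 +0.0000]
|λ(T)| sorted: 0.5388, 0.3632, 0.3240, 0.3240, 0.2792, 0.2792.
ρ = 0.5388; 0.5388 < 1, so it converges for any x₀.

yes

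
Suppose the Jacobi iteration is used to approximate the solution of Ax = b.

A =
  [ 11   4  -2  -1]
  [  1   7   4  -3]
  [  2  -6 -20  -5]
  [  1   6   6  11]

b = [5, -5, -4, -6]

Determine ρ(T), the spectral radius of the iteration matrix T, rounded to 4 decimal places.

Diagonal D = diag(11, 7, -20, 11); L, U strict lower/upper.
T_J = -D⁻¹(L+U): T[3,0] = -(1)/(11) = -0.0909; T[3,3] = 0.
  T[0,:] = [+0.0000, -0.3636, +0.1818, +0.0909]
  T[1,:] = [-0.1429, +0.0000, -0.5714, +0.4286]
  T[2,:] = [+0.1000, -0.3000, +0.0000, -0.2500]
  T[3,:] = [-0.0909, -0.5455, -0.5455, +0.0000]
|roots of det(T-λI)|: 0.5094, 0.3345, 0.2552, 0.2552.
spectral radius ρ = 0.5094; 0.5094 < 1, so it converges for any x₀.

0.5094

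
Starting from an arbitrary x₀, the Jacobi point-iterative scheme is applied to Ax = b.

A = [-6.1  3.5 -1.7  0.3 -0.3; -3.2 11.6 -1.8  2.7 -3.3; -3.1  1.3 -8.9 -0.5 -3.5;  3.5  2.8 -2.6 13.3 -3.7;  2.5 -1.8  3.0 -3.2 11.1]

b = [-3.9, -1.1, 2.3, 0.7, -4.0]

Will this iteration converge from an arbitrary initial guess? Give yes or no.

Write A = D+L+U with D = diag(-6.1, 11.6, -8.9, 13.3, 11.1).
T_J = -D⁻¹(L+U): T[0,3] = -(0.3)/(-6.1) = +0.0492; T[0,0] = 0.
  T[0,:] = [+0.0000  +0.5738  -0.2787  +0.0492  -0.0492]
  T[1,:] = [+0.2759  +0.0000  +0.1552  -0.2328  +0.2845]
  T[2,:] = [-0.3483  +0.1461  +0.0000  -0.0562  -0.3933]
  T[3,:] = [-0.2632  -0.2105  +0.1955  +0.0000  +0.2782]
  T[4,:] = [-0.2252  +0.1622  -0.2703  +0.2883  +0.0000]
eigenvalue magnitudes: 0.8497, 0.4751, 0.4751, 0.0838, 0.0838.
spectral radius ρ = 0.8497; 0.8497 < 1: convergent.

yes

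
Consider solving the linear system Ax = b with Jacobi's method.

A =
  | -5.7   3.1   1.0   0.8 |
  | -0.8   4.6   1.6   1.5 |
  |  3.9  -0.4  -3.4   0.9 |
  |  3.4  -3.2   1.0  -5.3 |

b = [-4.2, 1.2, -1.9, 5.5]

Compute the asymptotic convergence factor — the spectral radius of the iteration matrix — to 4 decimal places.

Let D = diag(-5.7, 4.6, -3.4, -5.3); L, U the strict triangles.
Jacobi: T = -D⁻¹(L+U), T[2,0] = -(3.9)/(-3.4) = +1.1471; T[2,2] = 0.
  T[0,:] = [+0.0000, +0.5439, +0.1754, +0.1404]
  T[1,:] = [+0.1739, +0.0000, -0.3478, -0.3261]
  T[2,:] = [+1.1471, -0.1176, +0.0000, +0.2647]
  T[3,:] = [+0.6415, -0.6038, +0.1887, +0.0000]
moduli |λ_i(T)| = 0.9048, 0.6394, 0.6394, 0.2320.
spectral radius ρ = 0.9048; 0.9048 < 1, so it converges for any x₀.

0.9048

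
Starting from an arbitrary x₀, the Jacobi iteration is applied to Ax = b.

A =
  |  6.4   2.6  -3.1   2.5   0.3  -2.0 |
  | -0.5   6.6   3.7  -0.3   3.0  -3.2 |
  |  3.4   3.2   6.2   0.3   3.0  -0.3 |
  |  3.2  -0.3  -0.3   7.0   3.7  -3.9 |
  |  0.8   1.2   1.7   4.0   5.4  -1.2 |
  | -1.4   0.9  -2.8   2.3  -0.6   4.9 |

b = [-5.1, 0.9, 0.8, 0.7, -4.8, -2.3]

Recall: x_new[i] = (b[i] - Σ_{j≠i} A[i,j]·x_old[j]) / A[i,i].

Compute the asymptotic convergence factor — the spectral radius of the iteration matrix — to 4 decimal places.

Diagonal D = diag(6.4, 6.6, 6.2, 7, 5.4, 4.9); L, U strict lower/upper.
Jacobi T = -D⁻¹(L+U): T[2,5] = -(-0.3)/(6.2) = +0.0484; T[2,2] = 0.
  T[0,:] = [+0.0000  -0.4062  +0.4844  -0.3906  -0.0469  +0.3125]
  T[1,:] = [+0.0758  +0.0000  -0.5606  +0.0455  -0.4545  +0.4848]
  T[2,:] = [-0.5484  -0.5161  +0.0000  -0.0484  -0.4839  +0.0484]
  T[3,:] = [-0.4571  +0.0429  +0.0429  +0.0000  -0.5286  +0.5571]
  T[4,:] = [-0.1481  -0.2222  -0.3148  -0.7407  +0.0000  +0.2222]
  T[5,:] = [+0.2857  -0.1837  +0.5714  -0.4694  +0.1224  +0.0000]
|λ(T)| sorted: 1.1237, 0.7796, 0.7796, 0.7227, 0.3029, 0.3029.
ρ(T) = max|λ| = 1.1237; 1.1237 > 1 ⇒ diverges.

1.1237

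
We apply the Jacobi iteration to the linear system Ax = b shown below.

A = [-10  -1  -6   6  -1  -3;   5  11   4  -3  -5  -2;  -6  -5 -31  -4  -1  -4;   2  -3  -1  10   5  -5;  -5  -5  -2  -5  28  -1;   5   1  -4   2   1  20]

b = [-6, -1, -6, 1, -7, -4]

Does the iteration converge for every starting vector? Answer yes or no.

yes

Split A = D + L + U, D = diag(-10, 11, -31, 10, 28, 20).
T_J = -D⁻¹(L+U): T[4,3] = -(-5)/(28) = +0.1786; T[4,4] = 0.
  T[0,:] = [+0.0000 -0.1000 -0.6000 +0.6000 -0.1000 -0.3000]
  T[1,:] = [-0.4545 +0.0000 -0.3636 +0.2727 +0.4545 +0.1818]
  T[2,:] = [-0.1935 -0.1613 +0.0000 -0.1290 -0.0323 -0.1290]
  T[3,:] = [-0.2000 +0.3000 +0.1000 +0.0000 -0.5000 +0.5000]
  T[4,:] = [+0.1786 +0.1786 +0.0714 +0.1786 +0.0000 +0.0357]
  T[5,:] = [-0.2500 -0.0500 +0.2000 -0.1000 -0.0500 +0.0000]
|roots of det(T-λI)|: 0.7710, 0.6276, 0.6276, 0.1796, 0.1272, 0.1272.
ρ = 0.7710; 0.7710 < 1, so it converges for any x₀.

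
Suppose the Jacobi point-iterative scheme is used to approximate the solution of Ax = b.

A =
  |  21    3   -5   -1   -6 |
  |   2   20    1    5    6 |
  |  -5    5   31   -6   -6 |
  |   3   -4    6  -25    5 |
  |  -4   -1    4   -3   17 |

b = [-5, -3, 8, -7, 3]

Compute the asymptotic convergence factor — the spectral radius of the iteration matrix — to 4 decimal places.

0.5203

Write A = D+L+U with D = diag(21, 20, 31, -25, 17).
Jacobi: T = -D⁻¹(L+U), T[0,2] = -(-5)/(21) = +0.2381; T[0,0] = 0.
  T[0,:] = [+0.0000  -0.1429  +0.2381  +0.0476  +0.2857]
  T[1,:] = [-0.1000  +0.0000  -0.0500  -0.2500  -0.3000]
  T[2,:] = [+0.1613  -0.1613  +0.0000  +0.1935  +0.1935]
  T[3,:] = [+0.1200  -0.1600  +0.2400  +0.0000  +0.2000]
  T[4,:] = [+0.2353  +0.0588  -0.2353  +0.1765  +0.0000]
moduli |λ_i(T)| = 0.5203, 0.2973, 0.1475, 0.1475, 0.0370.
spectral radius ρ = 0.5203; 0.5203 < 1, so it converges for any x₀.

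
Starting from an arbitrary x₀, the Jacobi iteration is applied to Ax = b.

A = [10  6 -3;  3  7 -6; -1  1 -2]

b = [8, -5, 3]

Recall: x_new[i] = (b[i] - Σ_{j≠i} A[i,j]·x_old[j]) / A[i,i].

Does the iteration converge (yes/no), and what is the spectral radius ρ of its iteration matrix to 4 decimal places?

yes, ρ = 0.8702

Diagonal D = diag(10, 7, -2); L, U strict lower/upper.
Jacobi: T = -D⁻¹(L+U), T[2,0] = -(-1)/(-2) = -0.5000; T[2,2] = 0.
  T[0,:] = [+0.0000  -0.6000  +0.3000]
  T[1,:] = [-0.4286  +0.0000  +0.8571]
  T[2,:] = [-0.5000  +0.5000  +0.0000]
|λ(T)| sorted: 0.8702, 0.4708, 0.4708.
ρ(T) = max|λ| = 0.8702; 0.8702 < 1, so it converges for any x₀.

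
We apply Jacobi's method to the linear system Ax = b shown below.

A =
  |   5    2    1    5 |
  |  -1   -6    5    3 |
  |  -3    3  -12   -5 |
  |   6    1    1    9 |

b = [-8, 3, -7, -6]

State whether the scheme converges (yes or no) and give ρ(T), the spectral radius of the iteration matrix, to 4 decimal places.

yes, ρ = 0.9236

Let D = diag(5, -6, -12, 9); L, U the strict triangles.
Jacobi T = -D⁻¹(L+U): T[2,3] = -(-5)/(-12) = -0.4167; T[2,2] = 0.
  T[0,:] = [+0.0000, -0.4000, -0.2000, -1.0000]
  T[1,:] = [-0.1667, +0.0000, +0.8333, +0.5000]
  T[2,:] = [-0.2500, +0.2500, +0.0000, -0.4167]
  T[3,:] = [-0.6667, -0.1111, -0.1111, +0.0000]
|eigenvalues of T|: 0.9236, 0.7431, 0.7431, 0.4842.
spectral radius ρ = 0.9236; 0.9236 < 1, so it converges for any x₀.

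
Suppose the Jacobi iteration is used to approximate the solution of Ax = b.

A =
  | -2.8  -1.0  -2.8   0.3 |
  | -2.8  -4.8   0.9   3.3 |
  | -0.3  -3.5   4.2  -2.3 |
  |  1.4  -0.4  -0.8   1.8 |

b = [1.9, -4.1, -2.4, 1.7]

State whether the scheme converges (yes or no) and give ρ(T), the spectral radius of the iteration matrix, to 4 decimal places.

no, ρ = 1.3662

Diagonal D = diag(-2.8, -4.8, 4.2, 1.8); L, U strict lower/upper.
T_J = -D⁻¹(L+U): T[0,3] = -(0.3)/(-2.8) = +0.1071; T[0,0] = 0.
  T[0,:] = [+0.0000, -0.3571, -1.0000, +0.1071]
  T[1,:] = [-0.5833, +0.0000, +0.1875, +0.6875]
  T[2,:] = [+0.0714, +0.8333, +0.0000, +0.5476]
  T[3,:] = [-0.7778, +0.2222, +0.4444, +0.0000]
|eigenvalues of T|: 1.3662, 0.9315, 0.9315, 0.4114.
spectral radius ρ = 1.3662; 1.3662 > 1 ⇒ diverges.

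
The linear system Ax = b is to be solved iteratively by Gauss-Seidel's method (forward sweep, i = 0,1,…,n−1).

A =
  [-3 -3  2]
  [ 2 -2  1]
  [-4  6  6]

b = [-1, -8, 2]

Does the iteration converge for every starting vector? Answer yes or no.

Diagonal D = diag(-3, -2, 6); L, U strict lower/upper.
Gauss-Seidel: T = -(D+L)⁻¹U, row 0 first, T[0,1] = -(-3)/(-3) = -1.0000; later rows by forward substitution.
  T[0,:] = [+0.0000, -1.0000, +0.6667]
  T[1,:] = [+0.0000, -1.0000, +1.1667]
  T[2,:] = [+0.0000, +0.3333, -0.7222]
moduli |λ_i(T)| = 1.5000, 0.2222, 0.0000.
ρ = 1.5000; 1.5000 > 1 ⇒ diverges.

no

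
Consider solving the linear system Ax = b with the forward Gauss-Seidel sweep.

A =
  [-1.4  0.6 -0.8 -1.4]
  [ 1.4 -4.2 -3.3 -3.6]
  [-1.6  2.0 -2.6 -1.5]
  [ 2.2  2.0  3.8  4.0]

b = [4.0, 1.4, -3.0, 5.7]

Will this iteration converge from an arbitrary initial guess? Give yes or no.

no

A = D + L + U where D = diag(-1.4, -4.2, -2.6, 4).
GS T = -(D+L)⁻¹U: row 0 first, T[0,2] = -(-0.8)/(-1.4) = -0.5714; later rows by forward substitution.
  T[0,:] = [+0.0000  +0.4286  -0.5714  -1.0000]
  T[1,:] = [+0.0000  +0.1429  -0.9762  -1.1905]
  T[2,:] = [+0.0000  -0.1538  -0.3993  -0.8773]
  T[3,:] = [+0.0000  -0.1610  +1.1817  +1.9787]
eigenvalue magnitudes: 1.5989, 0.3275, 0.2041, 0.0000.
ρ(T) = max|λ| = 1.5989; 1.5989 > 1 ⇒ diverges.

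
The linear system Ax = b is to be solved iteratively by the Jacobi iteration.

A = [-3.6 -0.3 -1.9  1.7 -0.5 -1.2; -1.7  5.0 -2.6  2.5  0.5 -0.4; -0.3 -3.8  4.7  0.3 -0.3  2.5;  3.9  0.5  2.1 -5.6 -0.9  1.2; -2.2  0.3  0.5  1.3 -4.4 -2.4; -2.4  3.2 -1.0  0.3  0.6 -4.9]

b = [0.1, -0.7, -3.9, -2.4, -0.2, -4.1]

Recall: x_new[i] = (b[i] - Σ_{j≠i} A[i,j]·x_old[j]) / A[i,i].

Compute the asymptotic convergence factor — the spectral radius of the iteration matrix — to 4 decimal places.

Write A = D+L+U with D = diag(-3.6, 5, 4.7, -5.6, -4.4, -4.9).
Jacobi: T = -D⁻¹(L+U), T[3,0] = -(3.9)/(-5.6) = +0.6964; T[3,3] = 0.
  T[0,:] = [+0.0000, -0.0833, -0.5278, +0.4722, -0.1389, -0.3333]
  T[1,:] = [+0.3400, +0.0000, +0.5200, -0.5000, -0.1000, +0.0800]
  T[2,:] = [+0.0638, +0.8085, +0.0000, -0.0638, +0.0638, -0.5319]
  T[3,:] = [+0.6964, +0.0893, +0.3750, +0.0000, -0.1607, +0.2143]
  T[4,:] = [-0.5000, +0.0682, +0.1136, +0.2955, +0.0000, -0.5455]
  T[5,:] = [-0.4898, +0.6531, -0.2041, +0.0612, +0.1224, +0.0000]
|λ(T)| sorted: 1.2430, 0.5233, 0.5233, 0.5051, 0.5051, 0.3035.
ρ(T) = max|λ| = 1.2430; 1.2430 > 1, so it fails to converge.

1.2430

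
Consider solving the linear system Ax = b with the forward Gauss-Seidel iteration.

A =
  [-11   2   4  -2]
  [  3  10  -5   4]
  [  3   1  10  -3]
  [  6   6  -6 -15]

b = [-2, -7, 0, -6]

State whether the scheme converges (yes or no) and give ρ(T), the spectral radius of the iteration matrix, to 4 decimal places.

Let D = diag(-11, 10, 10, -15); L, U the strict triangles.
T_GS = -(D+L)⁻¹U: row 0 first, T[0,1] = -(2)/(-11) = +0.1818; later rows by forward substitution.
  T[0,:] = [+0.0000 +0.1818 +0.3636 -0.1818]
  T[1,:] = [+0.0000 -0.0545 +0.3909 -0.3455]
  T[2,:] = [+0.0000 -0.0491 -0.1482 +0.3891]
  T[3,:] = [+0.0000 +0.0705 +0.3611 -0.3665]
moduli |λ_i(T)| = 0.5605, 0.1440, 0.1352, 0.0000.
ρ = 0.5605; 0.5605 < 1, so it converges for any x₀.

yes, ρ = 0.5605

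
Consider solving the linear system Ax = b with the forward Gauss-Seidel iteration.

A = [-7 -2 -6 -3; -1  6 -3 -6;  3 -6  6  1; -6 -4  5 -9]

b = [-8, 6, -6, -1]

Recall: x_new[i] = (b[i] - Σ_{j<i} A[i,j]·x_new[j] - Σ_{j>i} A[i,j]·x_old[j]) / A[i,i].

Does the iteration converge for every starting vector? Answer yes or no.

no

Split A = D + L + U, D = diag(-7, 6, 6, -9).
GS T = -(D+L)⁻¹U: row 0 first, T[0,2] = -(-6)/(-7) = -0.8571; later rows by forward substitution.
  T[0,:] = [+0.0000, -0.2857, -0.8571, -0.4286]
  T[1,:] = [+0.0000, -0.0476, +0.3571, +0.9286]
  T[2,:] = [+0.0000, +0.0952, +0.7857, +0.9762]
  T[3,:] = [+0.0000, +0.2646, +0.8492, +0.4153]
|eigenvalues of T|: 1.6549, 0.5199, 0.0184, 0.0000.
ρ(T) = max|λ| = 1.6549; 1.6549 > 1, so it fails to converge.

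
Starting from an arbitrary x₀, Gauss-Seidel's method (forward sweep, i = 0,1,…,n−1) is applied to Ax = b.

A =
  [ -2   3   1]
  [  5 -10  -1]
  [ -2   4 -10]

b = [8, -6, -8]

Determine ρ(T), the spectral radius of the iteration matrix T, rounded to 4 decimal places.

0.7500

Diagonal D = diag(-2, -10, -10); L, U strict lower/upper.
Gauss-Seidel: T = -(D+L)⁻¹U, row 0 first, T[0,2] = -(1)/(-2) = +0.5000; later rows by forward substitution.
  T[0,:] = [+0.0000  +1.5000  +0.5000]
  T[1,:] = [+0.0000  +0.7500  +0.1500]
  T[2,:] = [+0.0000  -0.0000  -0.0400]
eigenvalue magnitudes: 0.7500, 0.0400, 0.0000.
ρ = 0.7500; 0.7500 < 1 ⇒ converges.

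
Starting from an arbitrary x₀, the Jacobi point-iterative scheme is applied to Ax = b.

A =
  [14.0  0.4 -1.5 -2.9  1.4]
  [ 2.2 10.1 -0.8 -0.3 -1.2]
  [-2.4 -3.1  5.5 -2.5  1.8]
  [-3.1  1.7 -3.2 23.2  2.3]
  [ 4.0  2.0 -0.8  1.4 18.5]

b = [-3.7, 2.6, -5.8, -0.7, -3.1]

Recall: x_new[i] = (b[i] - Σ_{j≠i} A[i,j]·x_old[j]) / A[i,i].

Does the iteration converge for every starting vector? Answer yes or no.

Split A = D + L + U, D = diag(14, 10.1, 5.5, 23.2, 18.5).
T_J = -D⁻¹(L+U): T[0,2] = -(-1.5)/(14) = +0.1071; T[0,0] = 0.
  T[0,:] = [+0.0000, -0.0286, +0.1071, +0.2071, -0.1000]
  T[1,:] = [-0.2178, +0.0000, +0.0792, +0.0297, +0.1188]
  T[2,:] = [+0.4364, +0.5636, +0.0000, +0.4545, -0.3273]
  T[3,:] = [+0.1336, -0.0733, +0.1379, +0.0000, -0.0991]
  T[4,:] = [-0.2162, -0.1081, +0.0432, -0.0757, +0.0000]
|eigenvalues of T|: 0.4641, 0.2506, 0.2506, 0.1635, 0.1369.
spectral radius ρ = 0.4641; 0.4641 < 1: convergent.

yes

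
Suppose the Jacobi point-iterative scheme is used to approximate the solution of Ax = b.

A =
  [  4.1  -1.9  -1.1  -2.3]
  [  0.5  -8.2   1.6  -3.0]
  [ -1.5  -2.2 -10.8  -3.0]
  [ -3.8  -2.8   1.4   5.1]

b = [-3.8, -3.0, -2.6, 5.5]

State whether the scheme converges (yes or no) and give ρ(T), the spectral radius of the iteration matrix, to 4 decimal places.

Diagonal D = diag(4.1, -8.2, -10.8, 5.1); L, U strict lower/upper.
Jacobi T = -D⁻¹(L+U): T[0,2] = -(-1.1)/(4.1) = +0.2683; T[0,0] = 0.
  T[0,:] = [+0.0000  +0.4634  +0.2683  +0.5610]
  T[1,:] = [+0.0610  +0.0000  +0.1951  -0.3659]
  T[2,:] = [-0.1389  -0.2037  +0.0000  -0.2778]
  T[3,:] = [+0.7451  +0.5490  -0.2745  +0.0000]
|eigenvalues of T|: 0.7150, 0.5561, 0.5561, 0.0553.
spectral radius ρ = 0.7150; 0.7150 < 1: convergent.

yes, ρ = 0.7150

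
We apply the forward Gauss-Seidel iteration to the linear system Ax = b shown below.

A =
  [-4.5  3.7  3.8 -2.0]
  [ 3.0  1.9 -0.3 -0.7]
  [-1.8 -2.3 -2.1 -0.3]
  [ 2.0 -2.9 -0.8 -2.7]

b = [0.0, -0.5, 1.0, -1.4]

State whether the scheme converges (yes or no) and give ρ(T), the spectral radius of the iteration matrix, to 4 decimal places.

no, ρ = 1.4800

Diagonal D = diag(-4.5, 1.9, -2.1, -2.7); L, U strict lower/upper.
T_GS = -(D+L)⁻¹U: row 0 first, T[0,3] = -(-2)/(-4.5) = -0.4444; later rows by forward substitution.
  T[0,:] = [+0.0000  +0.8222  +0.8444  -0.4444]
  T[1,:] = [+0.0000  -1.2982  -1.1754  +1.0702]
  T[2,:] = [+0.0000  +0.7171  +0.5636  -0.9340]
  T[3,:] = [+0.0000  +1.7910  +1.7210  -1.2019]
moduli |λ_i(T)| = 1.4800, 0.4353, 0.0213, 0.0000.
spectral radius ρ = 1.4800; 1.4800 > 1: divergent.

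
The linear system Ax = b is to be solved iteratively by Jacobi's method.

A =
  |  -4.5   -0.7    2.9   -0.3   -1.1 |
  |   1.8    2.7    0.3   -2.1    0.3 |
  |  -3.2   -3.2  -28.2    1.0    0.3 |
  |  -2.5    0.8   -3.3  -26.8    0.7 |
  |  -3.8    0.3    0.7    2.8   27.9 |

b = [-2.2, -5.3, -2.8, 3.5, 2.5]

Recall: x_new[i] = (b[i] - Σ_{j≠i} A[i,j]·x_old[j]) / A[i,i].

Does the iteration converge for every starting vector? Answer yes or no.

yes

Split A = D + L + U, D = diag(-4.5, 2.7, -28.2, -26.8, 27.9).
T_J = -D⁻¹(L+U): T[1,2] = -(0.3)/(2.7) = -0.1111; T[1,1] = 0.
  T[0,:] = [+0.0000, -0.1556, +0.6444, -0.0667, -0.2444]
  T[1,:] = [-0.6667, +0.0000, -0.1111, +0.7778, -0.1111]
  T[2,:] = [-0.1135, -0.1135, +0.0000, +0.0355, +0.0106]
  T[3,:] = [-0.0933, +0.0299, -0.1231, +0.0000, +0.0261]
  T[4,:] = [+0.1362, -0.0108, -0.0251, -0.1004, +0.0000]
eigenvalue magnitudes: 0.4649, 0.3656, 0.3656, 0.0849, 0.0515.
spectral radius ρ = 0.4649; 0.4649 < 1: convergent.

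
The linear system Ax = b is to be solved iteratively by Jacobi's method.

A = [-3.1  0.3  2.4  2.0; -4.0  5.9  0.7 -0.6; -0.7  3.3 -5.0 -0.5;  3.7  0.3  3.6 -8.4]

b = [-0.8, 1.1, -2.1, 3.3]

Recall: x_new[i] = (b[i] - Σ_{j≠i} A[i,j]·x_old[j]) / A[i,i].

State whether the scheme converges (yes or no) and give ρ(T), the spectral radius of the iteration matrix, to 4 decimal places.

yes, ρ = 0.8570

Diagonal D = diag(-3.1, 5.9, -5, -8.4); L, U strict lower/upper.
Jacobi: T = -D⁻¹(L+U), T[2,3] = -(-0.5)/(-5) = -0.1000; T[2,2] = 0.
  T[0,:] = [+0.0000, +0.0968, +0.7742, +0.6452]
  T[1,:] = [+0.6780, +0.0000, -0.1186, +0.1017]
  T[2,:] = [-0.1400, +0.6600, +0.0000, -0.1000]
  T[3,:] = [+0.4405, +0.0357, +0.4286, +0.0000]
|eigenvalues of T|: 0.8570, 0.6544, 0.6544, 0.4645.
spectral radius ρ = 0.8570; 0.8570 < 1 ⇒ converges.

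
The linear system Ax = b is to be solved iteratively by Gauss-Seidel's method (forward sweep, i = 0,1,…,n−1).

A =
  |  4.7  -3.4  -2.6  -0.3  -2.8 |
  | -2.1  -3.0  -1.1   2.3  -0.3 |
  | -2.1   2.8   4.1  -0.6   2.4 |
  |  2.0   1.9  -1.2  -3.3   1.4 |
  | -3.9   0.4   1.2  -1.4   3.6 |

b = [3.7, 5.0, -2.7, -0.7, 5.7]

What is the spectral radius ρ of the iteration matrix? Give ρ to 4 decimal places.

Diagonal D = diag(4.7, -3, 4.1, -3.3, 3.6); L, U strict lower/upper.
T_GS = -(D+L)⁻¹U: row 0 first, T[0,2] = -(-2.6)/(4.7) = +0.5532; later rows by forward substitution.
  T[0,:] = [+0.0000 +0.7234 +0.5532 +0.0638 +0.5957]
  T[1,:] = [+0.0000 -0.5064 -0.7539 +0.7220 -0.5170]
  T[2,:] = [+0.0000 +0.7163 +0.7982 -0.3140 +0.0729]
  T[3,:] = [+0.0000 -0.1136 -0.3891 +0.5686 +0.4611]
  T[4,:] = [+0.0000 +0.5570 +0.2657 +0.3147 +0.8579]
|roots of det(T-λI)|: 1.1696, 0.6816, 0.6816, 0.0328, 0.0000.
spectral radius ρ = 1.1696; 1.1696 > 1: divergent.

1.1696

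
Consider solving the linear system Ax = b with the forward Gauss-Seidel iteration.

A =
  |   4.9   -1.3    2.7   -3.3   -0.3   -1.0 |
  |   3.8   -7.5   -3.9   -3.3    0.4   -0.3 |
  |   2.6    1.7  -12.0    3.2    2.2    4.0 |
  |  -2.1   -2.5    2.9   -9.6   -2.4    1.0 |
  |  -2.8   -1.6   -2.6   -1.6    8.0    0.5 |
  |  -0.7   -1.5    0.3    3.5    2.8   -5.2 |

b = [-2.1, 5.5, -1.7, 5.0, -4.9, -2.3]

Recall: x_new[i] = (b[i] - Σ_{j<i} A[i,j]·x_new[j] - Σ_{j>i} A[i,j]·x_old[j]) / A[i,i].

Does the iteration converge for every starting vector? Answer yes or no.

Diagonal D = diag(4.9, -7.5, -12, -9.6, 8, -5.2); L, U strict lower/upper.
GS T = -(D+L)⁻¹U: row 0 first, T[0,3] = -(-3.3)/(4.9) = +0.6735; later rows by forward substitution.
  T[0,:] = [+0.0000  +0.2653  -0.5510  +0.6735  +0.0612  +0.2041]
  T[1,:] = [+0.0000  +0.1344  -0.7992  -0.0988  +0.0844  +0.0634]
  T[2,:] = [+0.0000  +0.0765  -0.2326  +0.3986  +0.2085  +0.3865]
  T[3,:] = [+0.0000  -0.0699  +0.2584  -0.0012  -0.2224  +0.1598]
  T[4,:] = [+0.0000  +0.1306  -0.3766  +0.3453  +0.0616  +0.1792]
  T[5,:] = [+0.0000  -0.0468  +0.2624  +0.1459  -0.1370  +0.1806]
eigenvalue magnitudes: 0.5643, 0.3905, 0.3905, 0.1277, 0.0070, 0.0000.
spectral radius ρ = 0.5643; 0.5643 < 1: convergent.

yes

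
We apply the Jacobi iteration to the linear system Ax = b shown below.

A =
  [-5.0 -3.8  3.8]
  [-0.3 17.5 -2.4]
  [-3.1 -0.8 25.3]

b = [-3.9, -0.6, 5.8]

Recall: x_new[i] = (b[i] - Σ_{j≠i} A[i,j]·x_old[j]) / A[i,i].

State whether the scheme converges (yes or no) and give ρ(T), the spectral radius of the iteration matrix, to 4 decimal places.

Let D = diag(-5, 17.5, 25.3); L, U the strict triangles.
T_J = -D⁻¹(L+U): T[2,0] = -(-3.1)/(25.3) = +0.1225; T[2,2] = 0.
  T[0,:] = [+0.0000  -0.7600  +0.7600]
  T[1,:] = [+0.0171  +0.0000  +0.1371]
  T[2,:] = [+0.1225  +0.0316  +0.0000]
|λ(T)| sorted: 0.3465, 0.1888, 0.1888.
ρ(T) = max|λ| = 0.3465; 0.3465 < 1, so it converges for any x₀.

yes, ρ = 0.3465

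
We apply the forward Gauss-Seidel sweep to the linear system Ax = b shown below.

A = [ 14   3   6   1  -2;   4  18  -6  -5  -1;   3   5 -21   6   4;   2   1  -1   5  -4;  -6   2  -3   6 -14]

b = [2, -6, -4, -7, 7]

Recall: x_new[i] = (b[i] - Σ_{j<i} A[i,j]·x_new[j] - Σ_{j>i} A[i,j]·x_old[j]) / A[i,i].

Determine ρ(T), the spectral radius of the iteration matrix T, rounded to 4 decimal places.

0.7138

A = D + L + U where D = diag(14, 18, -21, 5, -14).
GS T = -(D+L)⁻¹U: row 0 first, T[0,3] = -(1)/(14) = -0.0714; later rows by forward substitution.
  T[0,:] = [+0.0000 -0.2143 -0.4286 -0.0714 +0.1429]
  T[1,:] = [+0.0000 +0.0476 +0.4286 +0.2937 +0.0238]
  T[2,:] = [+0.0000 -0.0193 +0.0408 +0.3454 +0.2166]
  T[3,:] = [+0.0000 +0.0723 +0.0939 +0.0389 +0.7814]
  T[4,:] = [+0.0000 +0.1338 +0.2764 +0.0152 +0.2307]
eigenvalue magnitudes: 0.7138, 0.3864, 0.3864, 0.0657, 0.0000.
spectral radius ρ = 0.7138; 0.7138 < 1 ⇒ converges.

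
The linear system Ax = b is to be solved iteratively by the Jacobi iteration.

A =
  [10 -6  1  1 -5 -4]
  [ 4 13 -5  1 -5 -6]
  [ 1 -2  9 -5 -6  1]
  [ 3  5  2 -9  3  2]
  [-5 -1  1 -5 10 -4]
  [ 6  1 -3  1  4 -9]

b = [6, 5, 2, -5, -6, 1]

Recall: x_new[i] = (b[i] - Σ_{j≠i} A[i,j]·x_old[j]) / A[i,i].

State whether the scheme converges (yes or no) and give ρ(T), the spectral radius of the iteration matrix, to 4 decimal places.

no, ρ = 1.1932

Split A = D + L + U, D = diag(10, 13, 9, -9, 10, -9).
Jacobi T = -D⁻¹(L+U): T[3,2] = -(2)/(-9) = +0.2222; T[3,3] = 0.
  T[0,:] = [+0.0000 +0.6000 -0.1000 -0.1000 +0.5000 +0.4000]
  T[1,:] = [-0.3077 +0.0000 +0.3846 -0.0769 +0.3846 +0.4615]
  T[2,:] = [-0.1111 +0.2222 +0.0000 +0.5556 +0.6667 -0.1111]
  T[3,:] = [+0.3333 +0.5556 +0.2222 +0.0000 +0.3333 +0.2222]
  T[4,:] = [+0.5000 +0.1000 -0.1000 +0.5000 +0.0000 +0.4000]
  T[5,:] = [+0.6667 +0.1111 -0.3333 +0.1111 +0.4444 +0.0000]
|eigenvalues of T|: 1.1932, 0.6994, 0.6994, 0.5599, 0.5081, 0.5081.
ρ = 1.1932; 1.1932 > 1: divergent.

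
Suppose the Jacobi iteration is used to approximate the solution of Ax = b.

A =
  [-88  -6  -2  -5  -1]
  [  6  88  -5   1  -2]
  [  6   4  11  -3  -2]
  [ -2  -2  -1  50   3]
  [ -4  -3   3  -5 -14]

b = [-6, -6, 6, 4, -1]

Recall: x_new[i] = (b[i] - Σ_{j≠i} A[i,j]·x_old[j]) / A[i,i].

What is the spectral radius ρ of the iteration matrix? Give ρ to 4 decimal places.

Write A = D+L+U with D = diag(-88, 88, 11, 50, -14).
Jacobi T = -D⁻¹(L+U): T[2,1] = -(4)/(11) = -0.3636; T[2,2] = 0.
  T[0,:] = [+0.0000, -0.0682, -0.0227, -0.0568, -0.0114]
  T[1,:] = [-0.0682, +0.0000, +0.0568, -0.0114, +0.0227]
  T[2,:] = [-0.5455, -0.3636, +0.0000, +0.2727, +0.1818]
  T[3,:] = [+0.0400, +0.0400, +0.0200, +0.0000, -0.0600]
  T[4,:] = [-0.2857, -0.2143, +0.2143, -0.3571, +0.0000]
|roots of det(T-λI)|: 0.2719, 0.1682, 0.1232, 0.0318, 0.0318.
spectral radius ρ = 0.2719; 0.2719 < 1: convergent.

0.2719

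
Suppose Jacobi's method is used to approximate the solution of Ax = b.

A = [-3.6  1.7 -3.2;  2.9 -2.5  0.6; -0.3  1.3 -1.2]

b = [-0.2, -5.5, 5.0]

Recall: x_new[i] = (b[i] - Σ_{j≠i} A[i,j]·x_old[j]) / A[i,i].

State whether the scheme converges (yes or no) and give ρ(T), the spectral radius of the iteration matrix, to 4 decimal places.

Diagonal D = diag(-3.6, -2.5, -1.2); L, U strict lower/upper.
T_J = -D⁻¹(L+U): T[0,1] = -(1.7)/(-3.6) = +0.4722; T[0,0] = 0.
  T[0,:] = [+0.0000  +0.4722  -0.8889]
  T[1,:] = [+1.1600  +0.0000  +0.2400]
  T[2,:] = [-0.2500  +1.0833  +0.0000]
|eigenvalues of T|: 1.3668, 0.9154, 0.9154.
ρ(T) = max|λ| = 1.3668; 1.3668 > 1, so it fails to converge.

no, ρ = 1.3668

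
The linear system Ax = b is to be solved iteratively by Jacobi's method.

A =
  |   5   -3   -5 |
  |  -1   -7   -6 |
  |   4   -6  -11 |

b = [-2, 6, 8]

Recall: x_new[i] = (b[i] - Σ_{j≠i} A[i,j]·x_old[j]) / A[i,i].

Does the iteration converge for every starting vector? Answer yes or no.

yes

Split A = D + L + U, D = diag(5, -7, -11).
T_J = -D⁻¹(L+U): T[0,1] = -(-3)/(5) = +0.6000; T[0,0] = 0.
  T[0,:] = [+0.0000  +0.6000  +1.0000]
  T[1,:] = [-0.1429  +0.0000  -0.8571]
  T[2,:] = [+0.3636  -0.5455  +0.0000]
|λ(T)| sorted: 0.9289, 0.7780, 0.1510.
ρ(T) = max|λ| = 0.9289; 0.9289 < 1 ⇒ converges.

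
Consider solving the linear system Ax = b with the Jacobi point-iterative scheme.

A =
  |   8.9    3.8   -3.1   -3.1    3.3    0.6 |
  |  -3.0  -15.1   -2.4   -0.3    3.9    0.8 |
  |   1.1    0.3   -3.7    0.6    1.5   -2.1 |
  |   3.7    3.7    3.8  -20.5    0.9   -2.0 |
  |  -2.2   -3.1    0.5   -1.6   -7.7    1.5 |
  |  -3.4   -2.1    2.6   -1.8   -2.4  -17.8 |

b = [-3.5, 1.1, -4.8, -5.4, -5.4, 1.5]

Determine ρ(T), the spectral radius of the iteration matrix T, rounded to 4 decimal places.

Split A = D + L + U, D = diag(8.9, -15.1, -3.7, -20.5, -7.7, -17.8).
Jacobi: T = -D⁻¹(L+U), T[0,4] = -(3.3)/(8.9) = -0.3708; T[0,0] = 0.
  T[0,:] = [+0.0000  -0.4270  +0.3483  +0.3483  -0.3708  -0.0674]
  T[1,:] = [-0.1987  +0.0000  -0.1589  -0.0199  +0.2583  +0.0530]
  T[2,:] = [+0.2973  +0.0811  +0.0000  +0.1622  +0.4054  -0.5676]
  T[3,:] = [+0.1805  +0.1805  +0.1854  +0.0000  +0.0439  -0.0976]
  T[4,:] = [-0.2857  -0.4026  +0.0649  -0.2078  +0.0000  +0.1948]
  T[5,:] = [-0.1910  -0.1180  +0.1461  -0.1011  -0.1348  +0.0000]
|λ(T)| sorted: 0.5849, 0.3894, 0.3440, 0.3440, 0.2619, 0.2619.
ρ(T) = max|λ| = 0.5849; 0.5849 < 1 ⇒ converges.

0.5849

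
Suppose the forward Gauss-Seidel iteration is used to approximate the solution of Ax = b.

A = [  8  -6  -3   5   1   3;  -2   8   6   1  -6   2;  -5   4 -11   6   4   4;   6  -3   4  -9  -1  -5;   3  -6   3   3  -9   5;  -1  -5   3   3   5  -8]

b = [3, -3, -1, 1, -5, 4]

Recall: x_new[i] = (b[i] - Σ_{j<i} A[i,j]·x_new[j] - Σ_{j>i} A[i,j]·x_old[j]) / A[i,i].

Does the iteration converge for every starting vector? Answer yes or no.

A = D + L + U where D = diag(8, 8, -11, -9, -9, -8).
Gauss-Seidel: T = -(D+L)⁻¹U, row 0 first, T[0,1] = -(-6)/(8) = +0.7500; later rows by forward substitution.
  T[0,:] = [+0.0000  +0.7500  +0.3750  -0.6250  -0.1250  -0.3750]
  T[1,:] = [+0.0000  +0.1875  -0.6562  -0.2812  +0.7188  -0.3438]
  T[2,:] = [+0.0000  -0.2727  -0.4091  +0.7273  +0.6818  +0.4091]
  T[3,:] = [+0.0000  +0.3163  +0.2869  +0.0003  -0.1310  -0.5092]
  T[4,:] = [+0.0000  +0.1395  +0.5218  +0.2217  -0.3372  +0.6264]
  T[5,:] = [+0.0000  -0.1074  +0.6436  +0.6653  -0.4378  +0.6157]
|roots of det(T-λI)|: 1.2465, 0.6974, 0.6974, 0.4208, 0.0093, 0.0000.
spectral radius ρ = 1.2465; 1.2465 > 1: divergent.

no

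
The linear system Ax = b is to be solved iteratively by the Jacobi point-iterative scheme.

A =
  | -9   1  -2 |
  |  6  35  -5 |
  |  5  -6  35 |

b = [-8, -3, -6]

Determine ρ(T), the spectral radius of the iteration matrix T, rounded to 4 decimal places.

0.2352

Diagonal D = diag(-9, 35, 35); L, U strict lower/upper.
Jacobi: T = -D⁻¹(L+U), T[1,2] = -(-5)/(35) = +0.1429; T[1,1] = 0.
  T[0,:] = [+0.0000 +0.1111 -0.2222]
  T[1,:] = [-0.1714 +0.0000 +0.1429]
  T[2,:] = [-0.1429 +0.1714 +0.0000]
|roots of det(T-λI)|: 0.2352, 0.1346, 0.1346.
spectral radius ρ = 0.2352; 0.2352 < 1, so it converges for any x₀.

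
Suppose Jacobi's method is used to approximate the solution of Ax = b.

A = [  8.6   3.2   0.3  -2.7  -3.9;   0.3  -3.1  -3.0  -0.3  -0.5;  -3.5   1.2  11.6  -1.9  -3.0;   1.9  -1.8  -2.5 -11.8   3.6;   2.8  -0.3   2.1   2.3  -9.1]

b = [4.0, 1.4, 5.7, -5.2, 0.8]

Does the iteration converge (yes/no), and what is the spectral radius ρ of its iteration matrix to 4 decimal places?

yes, ρ = 0.8388

Let D = diag(8.6, -3.1, 11.6, -11.8, -9.1); L, U the strict triangles.
Jacobi: T = -D⁻¹(L+U), T[4,3] = -(2.3)/(-9.1) = +0.2527; T[4,4] = 0.
  T[0,:] = [+0.0000  -0.3721  -0.0349  +0.3140  +0.4535]
  T[1,:] = [+0.0968  +0.0000  -0.9677  -0.0968  -0.1613]
  T[2,:] = [+0.3017  -0.1034  +0.0000  +0.1638  +0.2586]
  T[3,:] = [+0.1610  -0.1525  -0.2119  +0.0000  +0.3051]
  T[4,:] = [+0.3077  -0.0330  +0.2308  +0.2527  +0.0000]
|eigenvalues of T|: 0.8388, 0.3837, 0.3837, 0.2915, 0.0643.
ρ = 0.8388; 0.8388 < 1, so it converges for any x₀.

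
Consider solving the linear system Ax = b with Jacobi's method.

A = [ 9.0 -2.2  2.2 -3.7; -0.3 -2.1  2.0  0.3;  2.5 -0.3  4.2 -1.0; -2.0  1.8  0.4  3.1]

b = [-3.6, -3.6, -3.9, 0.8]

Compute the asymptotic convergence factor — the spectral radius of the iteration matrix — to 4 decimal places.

0.8846

Split A = D + L + U, D = diag(9, -2.1, 4.2, 3.1).
Jacobi: T = -D⁻¹(L+U), T[2,0] = -(2.5)/(4.2) = -0.5952; T[2,2] = 0.
  T[0,:] = [+0.0000 +0.2444 -0.2444 +0.4111]
  T[1,:] = [-0.1429 +0.0000 +0.9524 +0.1429]
  T[2,:] = [-0.5952 +0.0714 +0.0000 +0.2381]
  T[3,:] = [+0.6452 -0.5806 -0.1290 +0.0000]
|roots of det(T-λI)|: 0.8846, 0.6259, 0.5389, 0.5389.
spectral radius ρ = 0.8846; 0.8846 < 1 ⇒ converges.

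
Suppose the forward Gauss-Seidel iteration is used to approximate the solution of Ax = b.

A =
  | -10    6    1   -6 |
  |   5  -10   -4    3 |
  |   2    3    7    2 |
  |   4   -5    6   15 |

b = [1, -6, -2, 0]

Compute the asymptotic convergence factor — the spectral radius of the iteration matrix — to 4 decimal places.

0.5792

Diagonal D = diag(-10, -10, 7, 15); L, U strict lower/upper.
Gauss-Seidel: T = -(D+L)⁻¹U, row 0 first, T[0,3] = -(-6)/(-10) = -0.6000; later rows by forward substitution.
  T[0,:] = [+0.0000  +0.6000  +0.1000  -0.6000]
  T[1,:] = [+0.0000  +0.3000  -0.3500  -0.0000]
  T[2,:] = [+0.0000  -0.3000  +0.1214  -0.1143]
  T[3,:] = [+0.0000  +0.0600  -0.1919  +0.2057]
|eigenvalues of T|: 0.5792, 0.2033, 0.1553, 0.0000.
spectral radius ρ = 0.5792; 0.5792 < 1: convergent.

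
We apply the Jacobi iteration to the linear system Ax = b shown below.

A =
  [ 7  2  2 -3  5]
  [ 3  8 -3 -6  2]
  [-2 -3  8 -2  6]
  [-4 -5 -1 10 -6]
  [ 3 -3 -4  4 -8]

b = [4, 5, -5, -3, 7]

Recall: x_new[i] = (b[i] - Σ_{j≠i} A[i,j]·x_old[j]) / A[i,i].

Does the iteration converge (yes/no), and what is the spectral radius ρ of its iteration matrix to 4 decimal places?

Split A = D + L + U, D = diag(7, 8, 8, 10, -8).
Jacobi: T = -D⁻¹(L+U), T[2,4] = -(6)/(8) = -0.7500; T[2,2] = 0.
  T[0,:] = [+0.0000  -0.2857  -0.2857  +0.4286  -0.7143]
  T[1,:] = [-0.3750  +0.0000  +0.3750  +0.7500  -0.2500]
  T[2,:] = [+0.2500  +0.3750  +0.0000  +0.2500  -0.7500]
  T[3,:] = [+0.4000  +0.5000  +0.1000  +0.0000  +0.6000]
  T[4,:] = [+0.3750  -0.3750  -0.5000  +0.5000  +0.0000]
|eigenvalues of T|: 1.1631, 0.8465, 0.6320, 0.1882, 0.1882.
ρ = 1.1631; 1.1631 > 1 ⇒ diverges.

no, ρ = 1.1631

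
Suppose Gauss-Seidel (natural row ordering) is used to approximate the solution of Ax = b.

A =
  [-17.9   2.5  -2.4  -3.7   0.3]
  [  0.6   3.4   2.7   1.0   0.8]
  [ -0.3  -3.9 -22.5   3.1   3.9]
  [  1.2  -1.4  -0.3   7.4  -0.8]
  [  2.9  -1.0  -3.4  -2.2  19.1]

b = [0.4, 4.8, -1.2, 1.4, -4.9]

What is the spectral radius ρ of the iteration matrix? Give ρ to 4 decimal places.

Let D = diag(-17.9, 3.4, -22.5, 7.4, 19.1); L, U the strict triangles.
Gauss-Seidel: T = -(D+L)⁻¹U, row 0 first, T[0,4] = -(0.3)/(-17.9) = +0.0168; later rows by forward substitution.
  T[0,:] = [+0.0000, +0.1397, -0.1341, -0.2067, +0.0168]
  T[1,:] = [+0.0000, -0.0246, -0.7705, -0.2576, -0.2383]
  T[2,:] = [+0.0000, +0.0024, +0.1353, +0.1852, +0.2144]
  T[3,:] = [+0.0000, -0.0272, -0.1185, -0.0077, +0.0690]
  T[4,:] = [+0.0000, -0.0252, -0.0095, +0.0500, +0.0311]
|eigenvalues of T|: 0.2233, 0.1623, 0.1623, 0.0426, 0.0000.
ρ(T) = max|λ| = 0.2233; 0.2233 < 1 ⇒ converges.

0.2233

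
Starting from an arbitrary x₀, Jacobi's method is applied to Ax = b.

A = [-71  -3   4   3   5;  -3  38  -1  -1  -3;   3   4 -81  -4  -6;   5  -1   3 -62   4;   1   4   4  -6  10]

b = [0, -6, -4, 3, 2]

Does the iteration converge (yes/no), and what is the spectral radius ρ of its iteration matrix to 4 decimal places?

yes, ρ = 0.1980

Let D = diag(-71, 38, -81, -62, 10); L, U the strict triangles.
Jacobi T = -D⁻¹(L+U): T[4,3] = -(-6)/(10) = +0.6000; T[4,4] = 0.
  T[0,:] = [+0.0000 -0.0423 +0.0563 +0.0423 +0.0704]
  T[1,:] = [+0.0789 +0.0000 +0.0263 +0.0263 +0.0789]
  T[2,:] = [+0.0370 +0.0494 +0.0000 -0.0494 -0.0741]
  T[3,:] = [+0.0806 -0.0161 +0.0484 +0.0000 +0.0645]
  T[4,:] = [-0.1000 -0.4000 -0.4000 +0.6000 +0.0000]
|roots of det(T-λI)|: 0.1980, 0.1176, 0.1176, 0.0598, 0.0505.
ρ(T) = max|λ| = 0.1980; 0.1980 < 1: convergent.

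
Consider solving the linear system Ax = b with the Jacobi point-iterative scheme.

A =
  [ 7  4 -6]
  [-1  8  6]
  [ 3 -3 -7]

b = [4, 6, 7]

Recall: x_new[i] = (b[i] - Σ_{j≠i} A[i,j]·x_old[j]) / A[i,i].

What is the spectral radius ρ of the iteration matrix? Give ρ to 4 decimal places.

0.8797

Let D = diag(7, 8, -7); L, U the strict triangles.
Jacobi: T = -D⁻¹(L+U), T[0,1] = -(4)/(7) = -0.5714; T[0,0] = 0.
  T[0,:] = [+0.0000 -0.5714 +0.8571]
  T[1,:] = [+0.1250 +0.0000 -0.7500]
  T[2,:] = [+0.4286 -0.4286 +0.0000]
|roots of det(T-λI)|: 0.8797, 0.6320, 0.2478.
spectral radius ρ = 0.8797; 0.8797 < 1: convergent.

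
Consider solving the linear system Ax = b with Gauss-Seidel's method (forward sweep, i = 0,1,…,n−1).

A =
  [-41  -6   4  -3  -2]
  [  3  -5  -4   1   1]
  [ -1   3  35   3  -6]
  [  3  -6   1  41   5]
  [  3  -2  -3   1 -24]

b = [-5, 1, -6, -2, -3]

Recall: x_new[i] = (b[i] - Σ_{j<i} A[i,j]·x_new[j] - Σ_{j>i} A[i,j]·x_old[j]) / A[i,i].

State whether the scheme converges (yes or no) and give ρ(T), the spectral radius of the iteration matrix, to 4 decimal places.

yes, ρ = 0.2057

Let D = diag(-41, -5, 35, 41, -24); L, U the strict triangles.
GS T = -(D+L)⁻¹U: row 0 first, T[0,1] = -(-6)/(-41) = -0.1463; later rows by forward substitution.
  T[0,:] = [+0.0000, -0.1463, +0.0976, -0.0732, -0.0488]
  T[1,:] = [+0.0000, -0.0878, -0.7415, +0.1561, +0.1707]
  T[2,:] = [+0.0000, +0.0033, +0.0663, -0.1012, +0.1554]
  T[3,:] = [+0.0000, -0.0022, -0.1173, +0.0307, -0.0972]
  T[4,:] = [+0.0000, -0.0115, +0.0608, -0.0082, -0.0438]
|λ(T)| sorted: 0.2057, 0.1279, 0.1279, 0.0454, 0.0000.
ρ = 0.2057; 0.2057 < 1, so it converges for any x₀.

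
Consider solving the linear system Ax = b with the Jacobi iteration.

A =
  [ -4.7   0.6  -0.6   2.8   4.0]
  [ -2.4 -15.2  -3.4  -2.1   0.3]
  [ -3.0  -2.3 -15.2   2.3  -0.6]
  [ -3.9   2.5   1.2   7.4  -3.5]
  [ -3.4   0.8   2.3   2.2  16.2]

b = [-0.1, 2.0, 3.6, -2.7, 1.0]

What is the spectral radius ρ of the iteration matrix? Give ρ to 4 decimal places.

0.6779

A = D + L + U where D = diag(-4.7, -15.2, -15.2, 7.4, 16.2).
Jacobi T = -D⁻¹(L+U): T[3,4] = -(-3.5)/(7.4) = +0.4730; T[3,3] = 0.
  T[0,:] = [+0.0000 +0.1277 -0.1277 +0.5957 +0.8511]
  T[1,:] = [-0.1579 +0.0000 -0.2237 -0.1382 +0.0197]
  T[2,:] = [-0.1974 -0.1513 +0.0000 +0.1513 -0.0395]
  T[3,:] = [+0.5270 -0.3378 -0.1622 +0.0000 +0.4730]
  T[4,:] = [+0.2099 -0.0494 -0.1420 -0.1358 +0.0000]
moduli |λ_i(T)| = 0.6779, 0.4839, 0.4839, 0.3452, 0.0905.
ρ(T) = max|λ| = 0.6779; 0.6779 < 1: convergent.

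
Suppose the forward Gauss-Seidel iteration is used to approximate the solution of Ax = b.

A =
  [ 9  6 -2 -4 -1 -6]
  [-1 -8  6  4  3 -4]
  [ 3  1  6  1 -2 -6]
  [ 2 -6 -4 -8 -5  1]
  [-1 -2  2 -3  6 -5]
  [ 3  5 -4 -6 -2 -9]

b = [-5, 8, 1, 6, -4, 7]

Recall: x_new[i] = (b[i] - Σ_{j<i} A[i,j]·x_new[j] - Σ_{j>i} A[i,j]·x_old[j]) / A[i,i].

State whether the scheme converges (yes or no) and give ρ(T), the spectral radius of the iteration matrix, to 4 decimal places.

Write A = D+L+U with D = diag(9, -8, 6, -8, 6, -9).
T_GS = -(D+L)⁻¹U: row 0 first, T[0,5] = -(-6)/(9) = +0.6667; later rows by forward substitution.
  T[0,:] = [+0.0000, -0.6667, +0.2222, +0.4444, +0.1111, +0.6667]
  T[1,:] = [+0.0000, +0.0833, +0.7222, +0.4444, +0.3611, -0.5833]
  T[2,:] = [+0.0000, +0.3194, -0.2315, -0.4630, +0.2176, +0.7639]
  T[3,:] = [+0.0000, -0.3889, -0.3704, +0.0093, -0.9769, +0.3472]
  T[4,:] = [+0.0000, -0.3843, +0.1698, +0.3812, -0.4221, +0.6690]
  T[5,:] = [+0.0000, +0.0267, +0.7874, +0.5099, +0.8860, -0.8215]
moduli |λ_i(T)| = 1.6556, 0.3963, 0.3963, 0.3083, 0.1805, 0.0000.
ρ(T) = max|λ| = 1.6556; 1.6556 > 1: divergent.

no, ρ = 1.6556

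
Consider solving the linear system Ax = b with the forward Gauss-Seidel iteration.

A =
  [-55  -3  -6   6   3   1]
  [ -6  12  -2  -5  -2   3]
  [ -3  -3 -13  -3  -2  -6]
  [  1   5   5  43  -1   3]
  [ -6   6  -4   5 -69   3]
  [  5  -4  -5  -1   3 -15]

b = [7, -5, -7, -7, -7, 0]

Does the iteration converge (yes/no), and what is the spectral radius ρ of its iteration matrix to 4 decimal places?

A = D + L + U where D = diag(-55, 12, -13, 43, -69, -15).
Gauss-Seidel: T = -(D+L)⁻¹U, row 0 first, T[0,1] = -(-3)/(-55) = -0.0545; later rows by forward substitution.
  T[0,:] = [+0.0000, -0.0545, -0.1091, +0.1091, +0.0545, +0.0182]
  T[1,:] = [+0.0000, -0.0273, +0.1121, +0.4712, +0.1939, -0.2409]
  T[2,:] = [+0.0000, +0.0189, -0.0007, -0.3647, -0.2112, -0.4101]
  T[3,:] = [+0.0000, +0.0022, -0.0104, -0.0149, +0.0240, +0.0055]
  T[4,:] = [+0.0000, +0.0014, +0.0185, +0.0515, +0.0261, +0.0451]
  T[5,:] = [+0.0000, -0.0171, -0.0616, +0.0436, +0.0405, +0.2157]
moduli |λ_i(T)| = 0.3260, 0.1046, 0.0533, 0.0197, 0.0197, 0.0000.
spectral radius ρ = 0.3260; 0.3260 < 1 ⇒ converges.

yes, ρ = 0.3260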